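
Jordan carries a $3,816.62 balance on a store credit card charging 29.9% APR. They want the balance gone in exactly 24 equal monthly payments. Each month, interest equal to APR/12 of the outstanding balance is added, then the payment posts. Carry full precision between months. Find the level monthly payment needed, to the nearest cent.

Monthly rate r = 29.9%/12 = 2.49167% = 0.0249167.
Level-payment amortization: P = B₀·r / (1 − (1+r)^(−n)) = 3816.62·0.0249167 / (1 − 1.02492^(−24)).
Denominator 1 − (1+r)^(−24) = 0.446044768.
P = 95.0974 / 0.446044768 ≈ 213.20.

$213.20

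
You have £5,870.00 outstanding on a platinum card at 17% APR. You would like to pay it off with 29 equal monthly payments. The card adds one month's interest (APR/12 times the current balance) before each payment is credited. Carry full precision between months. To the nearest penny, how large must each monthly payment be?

Monthly rate r = 17%/12 = 1.41667% = 0.0141667.
Level-payment amortization: P = B₀·r / (1 − (1+r)^(−n)) = 5870.00·0.0141667 / (1 − 1.01417^(−29)).
Denominator 1 − (1+r)^(−29) = 0.334988177.
P = 83.1583 / 0.334988177 ≈ 248.24.

£248.24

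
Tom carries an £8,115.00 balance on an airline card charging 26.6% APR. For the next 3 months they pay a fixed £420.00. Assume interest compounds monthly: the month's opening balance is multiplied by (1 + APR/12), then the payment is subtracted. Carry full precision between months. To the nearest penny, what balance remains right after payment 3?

Monthly rate r = 26.6%/12 = 2.21667% = 0.0221667.
Each month: B ← B·(1+r) − £420.00.
Month 1: interest £179.88; balance after payment £7,874.88.
Month 2: interest £174.56; balance after payment £7,629.44.
Month 3: interest £169.12; balance after payment £7,378.56.

£7,378.56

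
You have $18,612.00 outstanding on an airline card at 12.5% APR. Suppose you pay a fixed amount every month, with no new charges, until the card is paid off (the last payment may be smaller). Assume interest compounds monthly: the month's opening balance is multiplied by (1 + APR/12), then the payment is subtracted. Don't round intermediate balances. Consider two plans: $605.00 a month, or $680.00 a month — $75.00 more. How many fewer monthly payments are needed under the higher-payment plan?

Monthly rate r = 12.5%/12 = 1.04167% = 0.0104167.
At $605.00/mo: n = ⌈−ln(1 − rB₀/P)/ln(1+r)⌉ = 38 payments (last $170.41); total interest = total paid − $18,612.00 = $3,943.41.
At $680.00/mo: 33 payments (last $264.48); total interest $3,412.48.
Payments saved = 38 − 33 = 5.

5 fewer payments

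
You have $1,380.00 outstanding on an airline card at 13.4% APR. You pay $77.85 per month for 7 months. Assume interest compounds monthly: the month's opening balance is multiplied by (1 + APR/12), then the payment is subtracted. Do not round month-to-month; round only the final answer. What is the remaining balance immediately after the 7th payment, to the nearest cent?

Monthly rate r = 13.4%/12 = 1.11667% = 0.0111667.
Each month: B ← B·(1+r) − $77.85.
Month 1: interest $15.41; balance after payment $1,317.56.
Month 2: interest $14.71; balance after payment $1,254.42.
Month 3: interest $14.01; balance after payment $1,190.58.
Month 4: interest $13.29; balance after payment $1,126.03.
Month 5: interest $12.57; balance after payment $1,060.75.
Month 6: interest $11.85; balance after payment $994.74.
Month 7: interest $11.11; balance after payment $928.00.

$928.00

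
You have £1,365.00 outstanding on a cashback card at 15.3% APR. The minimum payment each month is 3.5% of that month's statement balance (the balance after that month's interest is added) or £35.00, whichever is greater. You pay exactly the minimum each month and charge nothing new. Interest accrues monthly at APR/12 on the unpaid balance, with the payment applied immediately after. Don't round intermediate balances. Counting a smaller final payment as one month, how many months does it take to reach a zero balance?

50 months

Monthly rate r = 15.3%/12 = 1.275% = 0.01275.
While 3.5% of the post-interest balance exceeds £35.00, each month B ← (B·(1+r))·(1 − 0.035), i.e. B shrinks by the factor (1+r)·0.965 = 0.9773.
This holds for months 1–15. Entering month 16 the balance is £967.33; 3.5% of the post-interest balance is now below £35.00, so the flat £35.00 minimum applies from here.
From month 16 a fixed £35.00 at rate r clears £967.33 in 35 more payments. Total: 15 + 35 = 50 months.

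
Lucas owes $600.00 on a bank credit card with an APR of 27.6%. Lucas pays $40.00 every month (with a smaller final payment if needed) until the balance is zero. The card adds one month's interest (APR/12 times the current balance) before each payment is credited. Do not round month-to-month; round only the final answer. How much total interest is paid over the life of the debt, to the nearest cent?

Monthly rate r = 27.6%/12 = 2.3% = 0.023.
Payoff takes n = ⌈−ln(1 − rB₀/P)/ln(1+r)⌉ = ⌈18.607⌉ = 19 payments; the last is $24.40.
Total paid = 18·$40.00 + $24.40 = $744.40.
Total interest = total paid − principal = $744.40 − $600.00 = $144.40.

$144.40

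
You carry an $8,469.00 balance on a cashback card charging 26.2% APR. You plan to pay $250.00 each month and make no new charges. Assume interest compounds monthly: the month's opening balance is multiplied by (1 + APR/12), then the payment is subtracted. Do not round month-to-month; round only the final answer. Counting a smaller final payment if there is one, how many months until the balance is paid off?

Monthly rate r = 26.2%/12 = 2.18333% = 0.0218333.
Recurrence: B ← B·(1+r) − $250.00.
Month 1: interest $184.91; balance after payment $8,403.91.
Month 2: interest $183.49; balance after payment $8,337.39.
Closed form: n = −ln(1 − rB₀/P)/ln(1+r) = −ln(0.26037)/ln(1.02183) ≈ 62.303, so the balance reaches zero during payment 63.

63 payments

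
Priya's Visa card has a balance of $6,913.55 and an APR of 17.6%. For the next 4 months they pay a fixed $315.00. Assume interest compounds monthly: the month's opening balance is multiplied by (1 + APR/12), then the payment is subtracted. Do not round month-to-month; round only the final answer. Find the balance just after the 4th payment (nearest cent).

$6,040.16

Monthly rate r = 17.6%/12 = 1.46667% = 0.0146667.
Each month: B ← B·(1+r) − $315.00.
Month 1: interest $101.40; balance after payment $6,699.95.
Month 2: interest $98.27; balance after payment $6,483.21.
Month 3: interest $95.09; balance after payment $6,263.30.
Month 4: interest $91.86; balance after payment $6,040.16.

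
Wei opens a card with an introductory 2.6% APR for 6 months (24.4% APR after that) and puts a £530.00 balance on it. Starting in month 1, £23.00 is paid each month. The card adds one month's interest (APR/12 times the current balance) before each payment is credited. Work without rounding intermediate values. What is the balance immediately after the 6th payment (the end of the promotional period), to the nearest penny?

Promo months 1–6 at r₀ = 2.6%/12 = 0.00216667; months 7+ at r₁ = 24.4%/12 = 0.0203333.
After month 6: iterate B ← B·(1+r₀) − £23.00 for 6 months → £398.18.

£398.18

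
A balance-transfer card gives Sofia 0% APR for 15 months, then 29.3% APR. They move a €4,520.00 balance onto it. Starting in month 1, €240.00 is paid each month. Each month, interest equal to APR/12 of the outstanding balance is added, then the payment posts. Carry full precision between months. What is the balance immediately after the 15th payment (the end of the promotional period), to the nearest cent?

Promo months 1–15 at r₀ = 0%/12 = 0; months 16+ at r₁ = 29.3%/12 = 0.0244167.
After month 15 (no interest yet): B = €4,520.00 − 15·€240.00 = €920.00.

€920.00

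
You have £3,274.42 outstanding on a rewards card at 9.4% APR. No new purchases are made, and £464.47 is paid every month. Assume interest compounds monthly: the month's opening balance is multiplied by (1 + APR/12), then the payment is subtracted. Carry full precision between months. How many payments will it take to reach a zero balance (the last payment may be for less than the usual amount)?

Monthly rate r = 9.4%/12 = 0.783333% = 0.00783333.
Recurrence: B ← B·(1+r) − £464.47.
Month 1: interest £25.65; balance after payment £2,835.60.
Month 2: interest £22.21; balance after payment £2,393.34.
Closed form: n = −ln(1 − rB₀/P)/ln(1+r) = −ln(0.94478)/ln(1.00783) ≈ 7.280, so the balance reaches zero during payment 8.

8 payments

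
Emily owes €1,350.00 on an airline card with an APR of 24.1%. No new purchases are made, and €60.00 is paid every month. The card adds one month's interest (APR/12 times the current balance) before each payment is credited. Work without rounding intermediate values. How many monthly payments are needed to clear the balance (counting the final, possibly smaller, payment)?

31 payments

Monthly rate r = 24.1%/12 = 2.00833% = 0.0200833.
Recurrence: B ← B·(1+r) − €60.00.
Month 1: interest €27.11; balance after payment €1,317.11.
Month 2: interest €26.45; balance after payment €1,283.56.
Closed form: n = −ln(1 − rB₀/P)/ln(1+r) = −ln(0.54812)/ln(1.02008) ≈ 30.237, so the balance reaches zero during payment 31.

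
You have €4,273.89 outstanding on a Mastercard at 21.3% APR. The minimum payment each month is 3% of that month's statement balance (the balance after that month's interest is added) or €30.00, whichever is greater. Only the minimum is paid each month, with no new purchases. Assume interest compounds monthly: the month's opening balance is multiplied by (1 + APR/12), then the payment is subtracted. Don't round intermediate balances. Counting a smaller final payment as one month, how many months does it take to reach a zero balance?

Monthly rate r = 21.3%/12 = 1.775% = 0.01775.
While 3% of the post-interest balance exceeds €30.00, each month B ← (B·(1+r))·(1 − 0.03), i.e. B shrinks by the factor (1+r)·0.97 = 0.98722.
This holds for months 1–115. Entering month 116 the balance is €973.42; 3% of the post-interest balance is now below €30.00, so the flat €30.00 minimum applies from here.
From month 116 a fixed €30.00 at rate r clears €973.42 in 49 more payments. Total: 115 + 49 = 164 months.

164 months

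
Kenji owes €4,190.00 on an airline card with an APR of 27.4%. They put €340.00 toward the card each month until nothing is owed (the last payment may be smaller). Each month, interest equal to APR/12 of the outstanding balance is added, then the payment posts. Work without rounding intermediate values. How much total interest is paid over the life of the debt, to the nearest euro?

Monthly rate r = 27.4%/12 = 2.28333% = 0.0228333.
Payoff takes n = ⌈−ln(1 − rB₀/P)/ln(1+r)⌉ = ⌈14.636⌉ = 15 payments; the last is €217.16.
Total paid = 14·€340.00 + €217.16 = €4,977.16.
Total interest = total paid − principal = €4,977.16 − €4,190.00 = €787.16.

€787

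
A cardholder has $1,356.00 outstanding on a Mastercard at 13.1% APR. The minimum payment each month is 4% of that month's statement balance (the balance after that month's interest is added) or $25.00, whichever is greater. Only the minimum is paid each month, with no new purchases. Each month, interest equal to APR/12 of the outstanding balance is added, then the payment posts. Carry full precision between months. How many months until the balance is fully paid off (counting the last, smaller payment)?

Monthly rate r = 13.1%/12 = 1.09167% = 0.0109167.
While 4% of the post-interest balance exceeds $25.00, each month B ← (B·(1+r))·(1 − 0.04), i.e. B shrinks by the factor (1+r)·0.96 = 0.97048.
This holds for months 1–27. Entering month 28 the balance is $603.81; 4% of the post-interest balance is now below $25.00, so the flat $25.00 minimum applies from here.
From month 28 a fixed $25.00 at rate r clears $603.81 in 29 more payments. Total: 27 + 29 = 56 months.

56 months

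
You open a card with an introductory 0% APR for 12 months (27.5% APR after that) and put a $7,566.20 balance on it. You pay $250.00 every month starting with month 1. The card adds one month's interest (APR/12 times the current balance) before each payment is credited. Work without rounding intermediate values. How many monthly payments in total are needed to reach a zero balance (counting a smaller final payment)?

36 months

Promo months 1–12 at r₀ = 0%/12 = 0; months 13+ at r₁ = 27.5%/12 = 0.0229167.
After month 12 (no interest yet): B = $7,566.20 − 12·$250.00 = $4,566.20.
Then at r₁ with $250.00/mo: n₂ = −ln(1 − r₁·B/P)/ln(1+r₁) ≈ 23.93 → 24 more payments.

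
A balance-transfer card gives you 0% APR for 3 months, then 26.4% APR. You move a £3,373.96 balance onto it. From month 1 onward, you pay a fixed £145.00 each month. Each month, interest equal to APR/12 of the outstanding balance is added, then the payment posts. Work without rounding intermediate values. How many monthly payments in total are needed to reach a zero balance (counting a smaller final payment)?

Promo months 1–3 at r₀ = 0%/12 = 0; months 4+ at r₁ = 26.4%/12 = 0.022.
After month 3 (no interest yet): B = £3,373.96 − 3·£145.00 = £2,938.96.
Then at r₁ with £145.00/mo: n₂ = −ln(1 − r₁·B/P)/ln(1+r₁) ≈ 27.13 → 28 more payments.

31 payments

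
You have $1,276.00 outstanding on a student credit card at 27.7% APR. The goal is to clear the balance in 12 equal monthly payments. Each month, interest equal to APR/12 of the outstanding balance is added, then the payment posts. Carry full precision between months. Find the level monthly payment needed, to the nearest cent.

$122.95

Monthly rate r = 27.7%/12 = 2.30833% = 0.0230833.
Level-payment amortization: P = B₀·r / (1 − (1+r)^(−n)) = 1276.00·0.0230833 / (1 − 1.02308^(−12)).
Denominator 1 − (1+r)^(−12) = 0.239554871.
P = 29.4543 / 0.239554871 ≈ 122.95.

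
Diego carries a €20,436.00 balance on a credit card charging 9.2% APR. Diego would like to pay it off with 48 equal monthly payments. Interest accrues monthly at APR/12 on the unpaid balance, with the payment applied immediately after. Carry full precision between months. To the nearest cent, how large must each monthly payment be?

Monthly rate r = 9.2%/12 = 0.766667% = 0.00766667.
Level-payment amortization: P = B₀·r / (1 − (1+r)^(−n)) = 20436.00·0.00766667 / (1 − 1.00767^(−48)).
Denominator 1 − (1+r)^(−48) = 0.306910751.
P = 156.676 / 0.306910751 ≈ 510.49.

€510.49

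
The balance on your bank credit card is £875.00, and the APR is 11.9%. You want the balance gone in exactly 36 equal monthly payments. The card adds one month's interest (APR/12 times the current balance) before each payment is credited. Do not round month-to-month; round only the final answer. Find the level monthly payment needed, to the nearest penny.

Monthly rate r = 11.9%/12 = 0.991667% = 0.00991667.
Level-payment amortization: P = B₀·r / (1 − (1+r)^(−n)) = 875.00·0.00991667 / (1 − 1.00992^(−36)).
Denominator 1 − (1+r)^(−36) = 0.298995864.
P = 8.67708 / 0.298995864 ≈ 29.02.

£29.02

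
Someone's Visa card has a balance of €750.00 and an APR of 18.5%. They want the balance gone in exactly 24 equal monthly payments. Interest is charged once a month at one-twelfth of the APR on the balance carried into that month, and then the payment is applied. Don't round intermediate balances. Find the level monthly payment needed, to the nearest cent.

Monthly rate r = 18.5%/12 = 1.54167% = 0.0154167.
Level-payment amortization: P = B₀·r / (1 − (1+r)^(−n)) = 750.00·0.0154167 / (1 − 1.01542^(−24)).
Denominator 1 − (1+r)^(−24) = 0.307312899.
P = 11.5625 / 0.307312899 ≈ 37.62.

€37.62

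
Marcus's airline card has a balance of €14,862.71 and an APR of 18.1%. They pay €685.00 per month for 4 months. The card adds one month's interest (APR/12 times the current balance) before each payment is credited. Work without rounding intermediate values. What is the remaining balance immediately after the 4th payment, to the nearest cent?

Monthly rate r = 18.1%/12 = 1.50833% = 0.0150833.
Each month: B ← B·(1+r) − €685.00.
Month 1: interest €224.18; balance after payment €14,401.89.
Month 2: interest €217.23; balance after payment €13,934.12.
Month 3: interest €210.17; balance after payment €13,459.29.
Month 4: interest €203.01; balance after payment €12,977.30.

€12,977.30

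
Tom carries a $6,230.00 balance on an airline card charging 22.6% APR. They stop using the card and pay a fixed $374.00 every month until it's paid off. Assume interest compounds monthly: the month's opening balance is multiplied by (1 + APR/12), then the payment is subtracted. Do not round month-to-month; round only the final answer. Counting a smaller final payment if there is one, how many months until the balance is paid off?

21 payments

Monthly rate r = 22.6%/12 = 1.88333% = 0.0188333.
Recurrence: B ← B·(1+r) − $374.00.
Month 1: interest $117.33; balance after payment $5,973.33.
Month 2: interest $112.50; balance after payment $5,711.83.
Closed form: n = −ln(1 − rB₀/P)/ln(1+r) = −ln(0.68628)/ln(1.01883) ≈ 20.177, so the balance reaches zero during payment 21.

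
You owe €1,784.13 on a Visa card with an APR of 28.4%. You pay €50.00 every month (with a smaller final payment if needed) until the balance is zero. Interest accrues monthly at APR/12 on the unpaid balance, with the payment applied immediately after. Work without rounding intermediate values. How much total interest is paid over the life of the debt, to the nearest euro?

Monthly rate r = 28.4%/12 = 2.36667% = 0.0236667.
Payoff takes n = ⌈−ln(1 − rB₀/P)/ln(1+r)⌉ = ⌈79.562⌉ = 80 payments; the last is €28.25.
Total paid = 79·€50.00 + €28.25 = €3,978.25.
Total interest = total paid − principal = €3,978.25 − €1,784.13 = €2,194.12.

€2,194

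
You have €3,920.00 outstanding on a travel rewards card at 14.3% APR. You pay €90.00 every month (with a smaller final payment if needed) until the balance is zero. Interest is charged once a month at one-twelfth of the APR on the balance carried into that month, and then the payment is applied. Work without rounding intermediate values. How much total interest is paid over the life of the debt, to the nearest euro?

€1,641

Monthly rate r = 14.3%/12 = 1.19167% = 0.0119167.
Payoff takes n = ⌈−ln(1 − rB₀/P)/ln(1+r)⌉ = ⌈61.789⌉ = 62 payments; the last is €71.09.
Total paid = 61·€90.00 + €71.09 = €5,561.09.
Total interest = total paid − principal = €5,561.09 − €3,920.00 = €1,641.09.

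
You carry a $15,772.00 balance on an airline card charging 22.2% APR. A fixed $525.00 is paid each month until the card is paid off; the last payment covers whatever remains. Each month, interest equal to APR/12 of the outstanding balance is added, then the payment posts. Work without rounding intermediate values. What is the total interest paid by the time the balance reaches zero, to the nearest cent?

Monthly rate r = 22.2%/12 = 1.85% = 0.0185.
Payoff takes n = ⌈−ln(1 − rB₀/P)/ln(1+r)⌉ = ⌈44.265⌉ = 45 payments; the last is $140.20.
Total paid = 44·$525.00 + $140.20 = $23,240.20.
Total interest = total paid − principal = $23,240.20 − $15,772.00 = $7,468.20.

$7,468.20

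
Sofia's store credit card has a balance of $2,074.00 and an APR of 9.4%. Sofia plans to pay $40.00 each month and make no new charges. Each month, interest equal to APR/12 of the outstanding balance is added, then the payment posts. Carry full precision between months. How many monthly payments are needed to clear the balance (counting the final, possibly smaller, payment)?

Monthly rate r = 9.4%/12 = 0.783333% = 0.00783333.
Recurrence: B ← B·(1+r) − $40.00.
Month 1: interest $16.25; balance after payment $2,050.25.
Month 2: interest $16.06; balance after payment $2,026.31.
Closed form: n = −ln(1 − rB₀/P)/ln(1+r) = −ln(0.59384)/ln(1.00783) ≈ 66.789, so the balance reaches zero during payment 67.

67 payments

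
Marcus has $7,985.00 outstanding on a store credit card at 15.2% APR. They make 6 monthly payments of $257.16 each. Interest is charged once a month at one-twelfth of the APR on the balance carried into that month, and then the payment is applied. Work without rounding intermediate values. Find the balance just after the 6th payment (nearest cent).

$7,018.75

Monthly rate r = 15.2%/12 = 1.26667% = 0.0126667.
Each month: B ← B·(1+r) − $257.16.
Month 1: interest $101.14; balance after payment $7,828.98.
Month 2: interest $99.17; balance after payment $7,670.99.
Month 3: interest $97.17; balance after payment $7,511.00.
Month 4: interest $95.14; balance after payment $7,348.98.
Month 5: interest $93.09; balance after payment $7,184.90.
Month 6: interest $91.01; balance after payment $7,018.75.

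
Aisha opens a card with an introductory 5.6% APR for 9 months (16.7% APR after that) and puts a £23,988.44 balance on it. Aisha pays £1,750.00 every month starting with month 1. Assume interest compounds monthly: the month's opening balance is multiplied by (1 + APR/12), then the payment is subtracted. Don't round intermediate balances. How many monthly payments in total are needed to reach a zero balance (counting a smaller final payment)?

Promo months 1–9 at r₀ = 5.6%/12 = 0.00466667; months 10+ at r₁ = 16.7%/12 = 0.0139167.
After month 9: iterate B ← B·(1+r₀) − £1,750.00 for 9 months → £8,967.74.
Then at r₁ with £1,750.00/mo: n₂ = −ln(1 − r₁·B/P)/ln(1+r₁) ≈ 5.35 → 6 more payments.

15 payments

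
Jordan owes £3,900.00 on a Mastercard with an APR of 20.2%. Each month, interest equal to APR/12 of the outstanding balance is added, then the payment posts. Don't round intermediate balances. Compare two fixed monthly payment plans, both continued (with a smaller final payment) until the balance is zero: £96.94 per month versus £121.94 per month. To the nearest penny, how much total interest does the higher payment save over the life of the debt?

Monthly rate r = 20.2%/12 = 1.68333% = 0.0168333.
At £96.94/mo: n = ⌈−ln(1 − rB₀/P)/ln(1+r)⌉ = 68 payments (last £71.86); total interest = total paid − £3,900.00 = £2,666.84.
At £121.94/mo: 47 payments (last £37.65); total interest £1,746.89.
Interest saved = £2,666.84 − £1,746.89 = £919.95.

£919.95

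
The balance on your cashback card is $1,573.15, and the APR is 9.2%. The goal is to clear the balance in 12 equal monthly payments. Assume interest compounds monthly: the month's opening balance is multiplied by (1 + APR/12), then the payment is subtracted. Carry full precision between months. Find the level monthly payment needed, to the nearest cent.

$137.72

Monthly rate r = 9.2%/12 = 0.766667% = 0.00766667.
Level-payment amortization: P = B₀·r / (1 − (1+r)^(−n)) = 1573.15·0.00766667 / (1 − 1.00767^(−12)).
Denominator 1 − (1+r)^(−12) = 0.0875747599.
P = 12.0608 / 0.0875747599 ≈ 137.72.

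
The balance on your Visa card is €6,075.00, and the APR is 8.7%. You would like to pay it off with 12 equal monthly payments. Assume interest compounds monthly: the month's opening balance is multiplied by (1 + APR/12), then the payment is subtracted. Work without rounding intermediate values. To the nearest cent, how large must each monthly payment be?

Monthly rate r = 8.7%/12 = 0.725% = 0.00725.
Level-payment amortization: P = B₀·r / (1 − (1+r)^(−n)) = 6075.00·0.00725 / (1 − 1.00725^(−12)).
Denominator 1 − (1+r)^(−12) = 0.0830351519.
P = 44.0437 / 0.0830351519 ≈ 530.42.

€530.42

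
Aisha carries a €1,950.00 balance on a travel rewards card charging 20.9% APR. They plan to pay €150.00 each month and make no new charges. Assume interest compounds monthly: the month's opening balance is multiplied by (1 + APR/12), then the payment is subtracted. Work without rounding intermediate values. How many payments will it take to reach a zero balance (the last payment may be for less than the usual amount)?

Monthly rate r = 20.9%/12 = 1.74167% = 0.0174167.
Recurrence: B ← B·(1+r) − €150.00.
Month 1: interest €33.96; balance after payment €1,833.96.
Month 2: interest €31.94; balance after payment €1,715.90.
Closed form: n = −ln(1 − rB₀/P)/ln(1+r) = −ln(0.77358)/ln(1.01742) ≈ 14.868, so the balance reaches zero during payment 15.

15 payments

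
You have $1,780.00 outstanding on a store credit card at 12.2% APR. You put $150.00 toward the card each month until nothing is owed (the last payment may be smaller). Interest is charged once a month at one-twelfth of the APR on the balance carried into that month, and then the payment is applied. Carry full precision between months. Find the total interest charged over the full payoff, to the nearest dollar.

$127

Monthly rate r = 12.2%/12 = 1.01667% = 0.0101667.
Payoff takes n = ⌈−ln(1 − rB₀/P)/ln(1+r)⌉ = ⌈12.710⌉ = 13 payments; the last is $106.66.
Total paid = 12·$150.00 + $106.66 = $1,906.66.
Total interest = total paid − principal = $1,906.66 − $1,780.00 = $126.66.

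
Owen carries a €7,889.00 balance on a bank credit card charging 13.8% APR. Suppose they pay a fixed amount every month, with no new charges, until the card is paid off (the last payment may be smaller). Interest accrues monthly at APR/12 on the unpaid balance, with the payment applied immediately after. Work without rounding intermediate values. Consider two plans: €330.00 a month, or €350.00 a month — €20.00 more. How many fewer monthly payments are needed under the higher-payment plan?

2 fewer payments

Monthly rate r = 13.8%/12 = 1.15% = 0.0115.
At €330.00/mo: n = ⌈−ln(1 − rB₀/P)/ln(1+r)⌉ = 29 payments (last €38.01); total interest = total paid − €7,889.00 = €1,389.01.
At €350.00/mo: 27 payments (last €84.37); total interest €1,295.37.
Payments saved = 29 − 27 = 2.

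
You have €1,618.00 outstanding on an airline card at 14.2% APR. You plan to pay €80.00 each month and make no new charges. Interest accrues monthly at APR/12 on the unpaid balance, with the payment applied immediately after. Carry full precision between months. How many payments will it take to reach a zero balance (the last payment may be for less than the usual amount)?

24 payments

Monthly rate r = 14.2%/12 = 1.18333% = 0.0118333.
Recurrence: B ← B·(1+r) − €80.00.
Month 1: interest €19.15; balance after payment €1,557.15.
Month 2: interest €18.43; balance after payment €1,495.57.
Closed form: n = −ln(1 − rB₀/P)/ln(1+r) = −ln(0.76067)/ln(1.01183) ≈ 23.254, so the balance reaches zero during payment 24.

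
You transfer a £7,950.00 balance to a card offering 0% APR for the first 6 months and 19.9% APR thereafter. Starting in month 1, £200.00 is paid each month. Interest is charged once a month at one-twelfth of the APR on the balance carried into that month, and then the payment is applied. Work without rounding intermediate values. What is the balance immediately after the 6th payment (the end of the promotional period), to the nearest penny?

Promo months 1–6 at r₀ = 0%/12 = 0; months 7+ at r₁ = 19.9%/12 = 0.0165833.
After month 6 (no interest yet): B = £7,950.00 − 6·£200.00 = £6,750.00.

£6,750.00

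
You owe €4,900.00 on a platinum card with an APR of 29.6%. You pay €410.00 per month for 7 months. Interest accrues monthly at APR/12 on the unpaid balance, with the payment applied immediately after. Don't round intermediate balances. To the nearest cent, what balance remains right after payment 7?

Monthly rate r = 29.6%/12 = 2.46667% = 0.0246667.
Each month: B ← B·(1+r) − €410.00.
Month 1: interest €120.87; balance after payment €4,610.87.
Month 2: interest €113.73; balance after payment €4,314.60.
Month 3: interest €106.43; balance after payment €4,011.03.
Month 4: interest €98.94; balance after payment €3,699.97.
Month 5: interest €91.27; balance after payment €3,381.23.
Month 6: interest €83.40; balance after payment €3,054.64.
Month 7: interest €75.35; balance after payment €2,719.98.

€2,719.98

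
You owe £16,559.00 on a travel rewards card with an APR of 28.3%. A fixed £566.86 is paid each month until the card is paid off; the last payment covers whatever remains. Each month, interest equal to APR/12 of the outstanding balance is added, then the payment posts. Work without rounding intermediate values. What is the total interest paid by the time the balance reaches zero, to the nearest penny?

£11,838.09

Monthly rate r = 28.3%/12 = 2.35833% = 0.0235833.
Payoff takes n = ⌈−ln(1 − rB₀/P)/ln(1+r)⌉ = ⌈50.094⌉ = 51 payments; the last is £54.09.
Total paid = 50·£566.86 + £54.09 = £28,397.09.
Total interest = total paid − principal = £28,397.09 − £16,559.00 = £11,838.09.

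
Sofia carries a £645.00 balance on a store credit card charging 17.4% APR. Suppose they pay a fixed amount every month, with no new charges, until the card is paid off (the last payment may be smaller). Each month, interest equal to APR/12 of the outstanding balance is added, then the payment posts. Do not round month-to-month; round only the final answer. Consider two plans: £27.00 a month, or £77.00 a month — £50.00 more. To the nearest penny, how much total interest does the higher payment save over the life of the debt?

Monthly rate r = 17.4%/12 = 1.45% = 0.0145.
At £27.00/mo: n = ⌈−ln(1 − rB₀/P)/ln(1+r)⌉ = 30 payments (last £14.61); total interest = total paid − £645.00 = £152.61.
At £77.00/mo: 9 payments (last £76.64); total interest £47.64.
Interest saved = £152.61 − £47.64 = £104.97.

£104.97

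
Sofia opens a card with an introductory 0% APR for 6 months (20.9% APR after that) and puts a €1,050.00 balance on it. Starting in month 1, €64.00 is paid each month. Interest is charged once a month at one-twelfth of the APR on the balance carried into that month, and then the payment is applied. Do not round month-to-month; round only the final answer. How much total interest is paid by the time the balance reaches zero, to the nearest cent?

€75.32

Promo months 1–6 at r₀ = 0%/12 = 0; months 7+ at r₁ = 20.9%/12 = 0.0174167.
After month 6 (no interest yet): B = €1,050.00 − 6·€64.00 = €666.00.
Then at r₁ with €64.00/mo: n₂ = −ln(1 − r₁·B/P)/ln(1+r₁) ≈ 11.58 → 12 more payments.
Total paid = 17·€64.00 + €37.32 = €1,125.32; interest = €1,125.32 − €1,050.00 = €75.32.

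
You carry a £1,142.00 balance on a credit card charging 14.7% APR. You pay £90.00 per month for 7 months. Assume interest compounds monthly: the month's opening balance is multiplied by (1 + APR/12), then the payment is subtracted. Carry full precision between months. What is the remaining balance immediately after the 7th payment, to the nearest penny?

Monthly rate r = 14.7%/12 = 1.225% = 0.01225.
Each month: B ← B·(1+r) − £90.00.
Month 1: interest £13.99; balance after payment £1,065.99.
Month 2: interest £13.06; balance after payment £989.05.
Month 3: interest £12.12; balance after payment £911.16.
Month 4: interest £11.16; balance after payment £832.33.
Month 5: interest £10.20; balance after payment £752.52.
Month 6: interest £9.22; balance after payment £671.74.
Month 7: interest £8.23; balance after payment £589.97.

£589.97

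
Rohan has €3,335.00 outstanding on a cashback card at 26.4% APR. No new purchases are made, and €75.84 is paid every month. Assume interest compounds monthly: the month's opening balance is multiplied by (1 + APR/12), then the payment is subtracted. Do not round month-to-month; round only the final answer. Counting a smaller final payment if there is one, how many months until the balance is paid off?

158 months

Monthly rate r = 26.4%/12 = 2.2% = 0.022.
Recurrence: B ← B·(1+r) − €75.84.
Month 1: interest €73.37; balance after payment €3,332.53.
Month 2: interest €73.32; balance after payment €3,330.01.
Closed form: n = −ln(1 − rB₀/P)/ln(1+r) = −ln(0.032569)/ln(1.022) ≈ 157.361, so the balance reaches zero during payment 158.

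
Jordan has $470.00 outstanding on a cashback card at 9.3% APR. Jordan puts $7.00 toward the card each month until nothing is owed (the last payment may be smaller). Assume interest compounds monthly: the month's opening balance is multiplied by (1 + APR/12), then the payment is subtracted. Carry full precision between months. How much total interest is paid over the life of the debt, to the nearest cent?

Monthly rate r = 9.3%/12 = 0.775% = 0.00775.
Payoff takes n = ⌈−ln(1 − rB₀/P)/ln(1+r)⌉ = ⌈95.169⌉ = 96 payments; the last is $1.18.
Total paid = 95·$7.00 + $1.18 = $666.18.
Total interest = total paid − principal = $666.18 − $470.00 = $196.18.

$196.18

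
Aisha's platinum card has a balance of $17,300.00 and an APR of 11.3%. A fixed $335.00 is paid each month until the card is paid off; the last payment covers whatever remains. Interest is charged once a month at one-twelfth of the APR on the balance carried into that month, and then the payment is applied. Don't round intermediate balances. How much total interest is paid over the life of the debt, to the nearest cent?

Monthly rate r = 11.3%/12 = 0.941667% = 0.00941667.
Payoff takes n = ⌈−ln(1 − rB₀/P)/ln(1+r)⌉ = ⌈71.069⌉ = 72 payments; the last is $23.27.
Total paid = 71·$335.00 + $23.27 = $23,808.27.
Total interest = total paid − principal = $23,808.27 − $17,300.00 = $6,508.27.

$6,508.27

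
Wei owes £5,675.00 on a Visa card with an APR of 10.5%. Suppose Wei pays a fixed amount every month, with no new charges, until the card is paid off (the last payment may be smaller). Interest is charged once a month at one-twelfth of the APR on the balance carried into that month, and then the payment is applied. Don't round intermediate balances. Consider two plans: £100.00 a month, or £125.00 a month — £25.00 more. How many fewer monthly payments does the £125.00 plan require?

Monthly rate r = 10.5%/12 = 0.875% = 0.00875.
At £100.00/mo: n = ⌈−ln(1 − rB₀/P)/ln(1+r)⌉ = 79 payments (last £77.72); total interest = total paid − £5,675.00 = £2,202.72.
At £125.00/mo: 59 payments (last £13.83); total interest £1,588.83.
Payments saved = 79 − 59 = 20.

20 fewer payments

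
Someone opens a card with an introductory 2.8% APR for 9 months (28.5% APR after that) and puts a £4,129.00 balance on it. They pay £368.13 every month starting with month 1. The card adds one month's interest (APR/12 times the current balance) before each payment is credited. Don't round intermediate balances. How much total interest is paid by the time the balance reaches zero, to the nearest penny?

Promo months 1–9 at r₀ = 2.8%/12 = 0.00233333; months 10+ at r₁ = 28.5%/12 = 0.02375.
After month 9: iterate B ← B·(1+r₀) − £368.13 for 9 months → £872.26.
Then at r₁ with £368.13/mo: n₂ = −ln(1 − r₁·B/P)/ln(1+r₁) ≈ 2.47 → 3 more payments.
Total paid = 11·£368.13 + £173.20 = £4,222.63; interest = £4,222.63 − £4,129.00 = £93.63.

£93.63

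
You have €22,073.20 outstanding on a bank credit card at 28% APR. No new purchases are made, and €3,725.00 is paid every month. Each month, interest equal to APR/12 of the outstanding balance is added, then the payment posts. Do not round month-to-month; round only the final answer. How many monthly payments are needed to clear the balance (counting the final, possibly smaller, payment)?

7 payments

Monthly rate r = 28%/12 = 2.33333% = 0.0233333.
Recurrence: B ← B·(1+r) − €3,725.00.
Month 1: interest €515.04; balance after payment €18,863.24.
Month 2: interest €440.14; balance after payment €15,578.38.
Closed form: n = −ln(1 − rB₀/P)/ln(1+r) = −ln(0.86173)/ln(1.02333) ≈ 6.452, so the balance reaches zero during payment 7.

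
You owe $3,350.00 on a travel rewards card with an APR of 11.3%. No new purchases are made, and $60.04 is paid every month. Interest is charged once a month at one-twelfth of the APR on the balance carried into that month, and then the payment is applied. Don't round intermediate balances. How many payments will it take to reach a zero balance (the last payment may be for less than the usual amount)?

80 payments

Monthly rate r = 11.3%/12 = 0.941667% = 0.00941667.
Recurrence: B ← B·(1+r) − $60.04.
Month 1: interest $31.55; balance after payment $3,321.51.
Month 2: interest $31.28; balance after payment $3,292.74.
Closed form: n = −ln(1 − rB₀/P)/ln(1+r) = −ln(0.47459)/ln(1.00942) ≈ 79.520, so the balance reaches zero during payment 80.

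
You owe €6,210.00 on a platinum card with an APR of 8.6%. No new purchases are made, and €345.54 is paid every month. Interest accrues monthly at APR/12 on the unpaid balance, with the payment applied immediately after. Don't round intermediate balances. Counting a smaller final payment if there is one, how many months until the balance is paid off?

20 months

Monthly rate r = 8.6%/12 = 0.716667% = 0.00716667.
Recurrence: B ← B·(1+r) − €345.54.
Month 1: interest €44.51; balance after payment €5,908.97.
Month 2: interest €42.35; balance after payment €5,605.77.
Closed form: n = −ln(1 − rB₀/P)/ln(1+r) = −ln(0.8712)/ln(1.00717) ≈ 19.308, so the balance reaches zero during payment 20.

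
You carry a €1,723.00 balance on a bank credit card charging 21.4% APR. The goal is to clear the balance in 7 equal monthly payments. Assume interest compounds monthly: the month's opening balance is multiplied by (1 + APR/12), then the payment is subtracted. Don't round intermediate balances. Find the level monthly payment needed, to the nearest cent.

€264.01

Monthly rate r = 21.4%/12 = 1.78333% = 0.0178333.
Level-payment amortization: P = B₀·r / (1 − (1+r)^(−n)) = 1723.00·0.0178333 / (1 − 1.01783^(−7)).
Denominator 1 − (1+r)^(−7) = 0.116384526.
P = 30.7268 / 0.116384526 ≈ 264.01.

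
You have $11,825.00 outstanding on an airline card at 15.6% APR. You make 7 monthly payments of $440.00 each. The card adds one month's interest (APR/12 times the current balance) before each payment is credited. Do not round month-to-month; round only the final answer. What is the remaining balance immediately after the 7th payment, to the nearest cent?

Monthly rate r = 15.6%/12 = 1.3% = 0.013.
Each month: B ← B·(1+r) − $440.00.
Month 1: interest $153.72; balance after payment $11,538.73.
Month 2: interest $150.00; balance after payment $11,248.73.
Month 3: interest $146.23; balance after payment $10,954.96.
Month 4: interest $142.41; balance after payment $10,657.38.
Month 5: interest $138.55; balance after payment $10,355.92.
Month 6: interest $134.63; balance after payment $10,050.55.
Month 7: interest $130.66; balance after payment $9,741.21.

$9,741.21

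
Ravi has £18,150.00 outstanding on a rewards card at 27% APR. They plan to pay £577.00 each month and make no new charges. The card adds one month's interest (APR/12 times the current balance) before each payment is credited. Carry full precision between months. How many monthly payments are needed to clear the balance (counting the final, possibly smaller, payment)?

56 payments

Monthly rate r = 27%/12 = 2.25% = 0.0225.
Recurrence: B ← B·(1+r) − £577.00.
Month 1: interest £408.38; balance after payment £17,981.38.
Month 2: interest £404.58; balance after payment £17,808.96.
Closed form: n = −ln(1 − rB₀/P)/ln(1+r) = −ln(0.29224)/ln(1.0225) ≈ 55.287, so the balance reaches zero during payment 56.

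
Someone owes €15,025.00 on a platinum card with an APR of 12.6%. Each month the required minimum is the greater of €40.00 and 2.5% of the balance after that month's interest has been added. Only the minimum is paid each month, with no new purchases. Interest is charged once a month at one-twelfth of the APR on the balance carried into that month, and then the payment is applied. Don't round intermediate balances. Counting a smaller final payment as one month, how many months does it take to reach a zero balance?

Monthly rate r = 12.6%/12 = 1.05% = 0.0105.
While 2.5% of the post-interest balance exceeds €40.00, each month B ← (B·(1+r))·(1 − 0.025), i.e. B shrinks by the factor (1+r)·0.975 = 0.98524.
This holds for months 1–152. Entering month 153 the balance is €1,566.88; 2.5% of the post-interest balance is now below €40.00, so the flat €40.00 minimum applies from here.
From month 153 a fixed €40.00 at rate r clears €1,566.88 in 51 more payments. Total: 152 + 51 = 203 months.

203 months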